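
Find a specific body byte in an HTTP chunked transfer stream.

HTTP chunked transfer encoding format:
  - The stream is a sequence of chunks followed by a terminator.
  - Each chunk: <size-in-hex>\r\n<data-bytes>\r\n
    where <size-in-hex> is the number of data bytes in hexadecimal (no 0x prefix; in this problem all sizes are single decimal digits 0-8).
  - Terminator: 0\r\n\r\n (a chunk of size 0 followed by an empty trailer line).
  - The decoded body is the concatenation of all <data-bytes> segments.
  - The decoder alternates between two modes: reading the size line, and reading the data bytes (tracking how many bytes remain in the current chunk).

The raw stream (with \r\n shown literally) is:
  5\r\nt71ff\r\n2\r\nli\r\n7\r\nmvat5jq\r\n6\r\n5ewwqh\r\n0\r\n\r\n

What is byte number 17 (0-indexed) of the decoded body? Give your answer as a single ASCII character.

Answer: w

Derivation:
Chunk 1: stream[0..1]='5' size=0x5=5, data at stream[3..8]='t71ff' -> body[0..5], body so far='t71ff'
Chunk 2: stream[10..11]='2' size=0x2=2, data at stream[13..15]='li' -> body[5..7], body so far='t71ffli'
Chunk 3: stream[17..18]='7' size=0x7=7, data at stream[20..27]='mvat5jq' -> body[7..14], body so far='t71fflimvat5jq'
Chunk 4: stream[29..30]='6' size=0x6=6, data at stream[32..38]='5ewwqh' -> body[14..20], body so far='t71fflimvat5jq5ewwqh'
Chunk 5: stream[40..41]='0' size=0 (terminator). Final body='t71fflimvat5jq5ewwqh' (20 bytes)
Body byte 17 = 'w'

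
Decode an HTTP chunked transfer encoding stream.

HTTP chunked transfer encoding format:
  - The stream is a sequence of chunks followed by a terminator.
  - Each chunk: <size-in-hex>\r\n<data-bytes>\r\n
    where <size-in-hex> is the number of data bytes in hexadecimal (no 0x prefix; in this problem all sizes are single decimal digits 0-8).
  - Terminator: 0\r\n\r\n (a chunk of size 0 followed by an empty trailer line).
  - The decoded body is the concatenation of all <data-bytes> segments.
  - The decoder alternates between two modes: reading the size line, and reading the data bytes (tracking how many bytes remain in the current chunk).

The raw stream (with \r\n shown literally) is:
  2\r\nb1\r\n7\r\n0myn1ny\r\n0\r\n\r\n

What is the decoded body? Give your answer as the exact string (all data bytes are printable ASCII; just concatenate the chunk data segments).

Chunk 1: stream[0..1]='2' size=0x2=2, data at stream[3..5]='b1' -> body[0..2], body so far='b1'
Chunk 2: stream[7..8]='7' size=0x7=7, data at stream[10..17]='0myn1ny' -> body[2..9], body so far='b10myn1ny'
Chunk 3: stream[19..20]='0' size=0 (terminator). Final body='b10myn1ny' (9 bytes)

Answer: b10myn1ny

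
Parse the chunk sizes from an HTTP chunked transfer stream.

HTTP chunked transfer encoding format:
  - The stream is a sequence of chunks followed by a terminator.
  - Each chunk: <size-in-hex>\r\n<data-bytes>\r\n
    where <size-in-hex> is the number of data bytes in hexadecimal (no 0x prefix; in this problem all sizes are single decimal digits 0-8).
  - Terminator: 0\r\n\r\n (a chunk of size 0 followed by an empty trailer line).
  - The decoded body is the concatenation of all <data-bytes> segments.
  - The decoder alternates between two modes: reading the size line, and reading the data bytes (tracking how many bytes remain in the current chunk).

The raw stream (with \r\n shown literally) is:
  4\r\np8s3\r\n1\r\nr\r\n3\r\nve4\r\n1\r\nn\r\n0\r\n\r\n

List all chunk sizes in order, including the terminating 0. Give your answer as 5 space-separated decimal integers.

Answer: 4 1 3 1 0

Derivation:
Chunk 1: stream[0..1]='4' size=0x4=4, data at stream[3..7]='p8s3' -> body[0..4], body so far='p8s3'
Chunk 2: stream[9..10]='1' size=0x1=1, data at stream[12..13]='r' -> body[4..5], body so far='p8s3r'
Chunk 3: stream[15..16]='3' size=0x3=3, data at stream[18..21]='ve4' -> body[5..8], body so far='p8s3rve4'
Chunk 4: stream[23..24]='1' size=0x1=1, data at stream[26..27]='n' -> body[8..9], body so far='p8s3rve4n'
Chunk 5: stream[29..30]='0' size=0 (terminator). Final body='p8s3rve4n' (9 bytes)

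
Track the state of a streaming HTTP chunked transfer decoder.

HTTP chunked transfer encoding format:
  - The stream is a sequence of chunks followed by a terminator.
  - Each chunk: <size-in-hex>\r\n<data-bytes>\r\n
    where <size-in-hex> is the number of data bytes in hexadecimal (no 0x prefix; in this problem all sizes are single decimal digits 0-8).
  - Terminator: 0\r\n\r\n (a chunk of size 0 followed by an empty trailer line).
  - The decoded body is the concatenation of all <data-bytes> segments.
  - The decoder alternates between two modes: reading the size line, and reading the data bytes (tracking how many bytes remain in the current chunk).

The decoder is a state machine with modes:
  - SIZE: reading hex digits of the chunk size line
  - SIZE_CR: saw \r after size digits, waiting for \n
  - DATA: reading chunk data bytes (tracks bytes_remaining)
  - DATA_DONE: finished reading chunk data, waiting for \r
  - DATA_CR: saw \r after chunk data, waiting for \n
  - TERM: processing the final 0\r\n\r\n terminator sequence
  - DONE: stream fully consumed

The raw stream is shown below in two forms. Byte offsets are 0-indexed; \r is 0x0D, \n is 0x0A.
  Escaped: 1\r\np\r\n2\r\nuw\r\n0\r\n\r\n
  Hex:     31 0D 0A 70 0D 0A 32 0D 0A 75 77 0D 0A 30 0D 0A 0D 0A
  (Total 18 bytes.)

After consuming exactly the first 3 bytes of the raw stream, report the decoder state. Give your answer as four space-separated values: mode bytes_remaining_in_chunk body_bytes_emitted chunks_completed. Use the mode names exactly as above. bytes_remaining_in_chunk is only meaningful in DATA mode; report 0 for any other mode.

Answer: DATA 1 0 0

Derivation:
Byte 0 = '1': mode=SIZE remaining=0 emitted=0 chunks_done=0
Byte 1 = 0x0D: mode=SIZE_CR remaining=0 emitted=0 chunks_done=0
Byte 2 = 0x0A: mode=DATA remaining=1 emitted=0 chunks_done=0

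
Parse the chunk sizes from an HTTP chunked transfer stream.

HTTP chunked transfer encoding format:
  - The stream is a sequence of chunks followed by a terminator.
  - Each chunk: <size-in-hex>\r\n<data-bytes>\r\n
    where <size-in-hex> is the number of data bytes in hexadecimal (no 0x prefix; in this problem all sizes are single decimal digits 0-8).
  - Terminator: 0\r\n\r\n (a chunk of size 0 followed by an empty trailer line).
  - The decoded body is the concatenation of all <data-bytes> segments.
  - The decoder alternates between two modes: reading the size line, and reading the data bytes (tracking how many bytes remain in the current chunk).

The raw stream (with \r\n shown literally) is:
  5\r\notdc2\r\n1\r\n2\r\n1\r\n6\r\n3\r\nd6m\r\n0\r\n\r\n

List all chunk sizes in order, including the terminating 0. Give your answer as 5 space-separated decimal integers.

Chunk 1: stream[0..1]='5' size=0x5=5, data at stream[3..8]='otdc2' -> body[0..5], body so far='otdc2'
Chunk 2: stream[10..11]='1' size=0x1=1, data at stream[13..14]='2' -> body[5..6], body so far='otdc22'
Chunk 3: stream[16..17]='1' size=0x1=1, data at stream[19..20]='6' -> body[6..7], body so far='otdc226'
Chunk 4: stream[22..23]='3' size=0x3=3, data at stream[25..28]='d6m' -> body[7..10], body so far='otdc226d6m'
Chunk 5: stream[30..31]='0' size=0 (terminator). Final body='otdc226d6m' (10 bytes)

Answer: 5 1 1 3 0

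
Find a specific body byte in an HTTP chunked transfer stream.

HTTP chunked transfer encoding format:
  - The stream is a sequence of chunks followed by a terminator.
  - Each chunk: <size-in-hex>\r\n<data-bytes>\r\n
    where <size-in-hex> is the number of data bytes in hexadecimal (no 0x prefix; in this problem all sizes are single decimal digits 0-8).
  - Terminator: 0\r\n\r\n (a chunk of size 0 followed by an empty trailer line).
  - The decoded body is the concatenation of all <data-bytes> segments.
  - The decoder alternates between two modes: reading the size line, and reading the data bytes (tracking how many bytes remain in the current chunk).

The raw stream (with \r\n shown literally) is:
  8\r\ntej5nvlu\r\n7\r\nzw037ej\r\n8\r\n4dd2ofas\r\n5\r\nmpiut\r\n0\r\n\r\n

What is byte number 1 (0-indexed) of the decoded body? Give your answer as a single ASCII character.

Answer: e

Derivation:
Chunk 1: stream[0..1]='8' size=0x8=8, data at stream[3..11]='tej5nvlu' -> body[0..8], body so far='tej5nvlu'
Chunk 2: stream[13..14]='7' size=0x7=7, data at stream[16..23]='zw037ej' -> body[8..15], body so far='tej5nvluzw037ej'
Chunk 3: stream[25..26]='8' size=0x8=8, data at stream[28..36]='4dd2ofas' -> body[15..23], body so far='tej5nvluzw037ej4dd2ofas'
Chunk 4: stream[38..39]='5' size=0x5=5, data at stream[41..46]='mpiut' -> body[23..28], body so far='tej5nvluzw037ej4dd2ofasmpiut'
Chunk 5: stream[48..49]='0' size=0 (terminator). Final body='tej5nvluzw037ej4dd2ofasmpiut' (28 bytes)
Body byte 1 = 'e'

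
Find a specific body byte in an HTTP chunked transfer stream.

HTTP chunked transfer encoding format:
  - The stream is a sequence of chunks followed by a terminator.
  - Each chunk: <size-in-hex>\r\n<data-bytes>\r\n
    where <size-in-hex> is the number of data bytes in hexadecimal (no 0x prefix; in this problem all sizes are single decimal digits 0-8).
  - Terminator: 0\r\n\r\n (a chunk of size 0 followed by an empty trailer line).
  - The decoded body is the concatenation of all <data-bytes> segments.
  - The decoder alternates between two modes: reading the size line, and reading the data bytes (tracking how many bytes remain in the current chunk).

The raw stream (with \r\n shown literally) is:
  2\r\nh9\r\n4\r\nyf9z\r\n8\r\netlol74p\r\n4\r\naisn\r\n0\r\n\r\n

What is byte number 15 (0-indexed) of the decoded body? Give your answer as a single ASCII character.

Answer: i

Derivation:
Chunk 1: stream[0..1]='2' size=0x2=2, data at stream[3..5]='h9' -> body[0..2], body so far='h9'
Chunk 2: stream[7..8]='4' size=0x4=4, data at stream[10..14]='yf9z' -> body[2..6], body so far='h9yf9z'
Chunk 3: stream[16..17]='8' size=0x8=8, data at stream[19..27]='etlol74p' -> body[6..14], body so far='h9yf9zetlol74p'
Chunk 4: stream[29..30]='4' size=0x4=4, data at stream[32..36]='aisn' -> body[14..18], body so far='h9yf9zetlol74paisn'
Chunk 5: stream[38..39]='0' size=0 (terminator). Final body='h9yf9zetlol74paisn' (18 bytes)
Body byte 15 = 'i'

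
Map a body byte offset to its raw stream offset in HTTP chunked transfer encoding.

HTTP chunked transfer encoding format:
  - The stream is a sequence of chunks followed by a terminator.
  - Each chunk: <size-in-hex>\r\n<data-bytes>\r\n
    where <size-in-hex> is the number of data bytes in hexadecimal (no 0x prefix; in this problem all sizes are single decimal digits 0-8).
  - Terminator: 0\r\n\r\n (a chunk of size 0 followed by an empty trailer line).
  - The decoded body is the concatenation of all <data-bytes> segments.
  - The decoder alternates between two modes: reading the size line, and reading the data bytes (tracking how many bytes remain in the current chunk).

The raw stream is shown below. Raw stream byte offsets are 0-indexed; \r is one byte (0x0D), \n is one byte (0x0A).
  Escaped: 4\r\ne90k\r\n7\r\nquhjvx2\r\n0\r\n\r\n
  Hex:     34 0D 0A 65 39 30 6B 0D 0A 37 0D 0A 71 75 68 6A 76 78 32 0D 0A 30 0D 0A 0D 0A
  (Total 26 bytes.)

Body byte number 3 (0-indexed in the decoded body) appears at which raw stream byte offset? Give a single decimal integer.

Chunk 1: stream[0..1]='4' size=0x4=4, data at stream[3..7]='e90k' -> body[0..4], body so far='e90k'
Chunk 2: stream[9..10]='7' size=0x7=7, data at stream[12..19]='quhjvx2' -> body[4..11], body so far='e90kquhjvx2'
Chunk 3: stream[21..22]='0' size=0 (terminator). Final body='e90kquhjvx2' (11 bytes)
Body byte 3 at stream offset 6

Answer: 6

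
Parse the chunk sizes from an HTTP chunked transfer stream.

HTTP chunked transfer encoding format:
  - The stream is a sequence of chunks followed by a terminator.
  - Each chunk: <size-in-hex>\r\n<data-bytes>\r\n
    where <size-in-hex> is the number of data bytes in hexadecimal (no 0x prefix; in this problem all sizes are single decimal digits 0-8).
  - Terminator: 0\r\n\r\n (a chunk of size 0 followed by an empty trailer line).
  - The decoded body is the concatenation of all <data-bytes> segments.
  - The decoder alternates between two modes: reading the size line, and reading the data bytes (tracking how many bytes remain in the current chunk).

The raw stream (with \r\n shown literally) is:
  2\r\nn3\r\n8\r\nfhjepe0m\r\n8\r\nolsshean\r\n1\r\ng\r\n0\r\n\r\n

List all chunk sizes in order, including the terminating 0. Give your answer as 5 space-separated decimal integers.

Chunk 1: stream[0..1]='2' size=0x2=2, data at stream[3..5]='n3' -> body[0..2], body so far='n3'
Chunk 2: stream[7..8]='8' size=0x8=8, data at stream[10..18]='fhjepe0m' -> body[2..10], body so far='n3fhjepe0m'
Chunk 3: stream[20..21]='8' size=0x8=8, data at stream[23..31]='olsshean' -> body[10..18], body so far='n3fhjepe0molsshean'
Chunk 4: stream[33..34]='1' size=0x1=1, data at stream[36..37]='g' -> body[18..19], body so far='n3fhjepe0molssheang'
Chunk 5: stream[39..40]='0' size=0 (terminator). Final body='n3fhjepe0molssheang' (19 bytes)

Answer: 2 8 8 1 0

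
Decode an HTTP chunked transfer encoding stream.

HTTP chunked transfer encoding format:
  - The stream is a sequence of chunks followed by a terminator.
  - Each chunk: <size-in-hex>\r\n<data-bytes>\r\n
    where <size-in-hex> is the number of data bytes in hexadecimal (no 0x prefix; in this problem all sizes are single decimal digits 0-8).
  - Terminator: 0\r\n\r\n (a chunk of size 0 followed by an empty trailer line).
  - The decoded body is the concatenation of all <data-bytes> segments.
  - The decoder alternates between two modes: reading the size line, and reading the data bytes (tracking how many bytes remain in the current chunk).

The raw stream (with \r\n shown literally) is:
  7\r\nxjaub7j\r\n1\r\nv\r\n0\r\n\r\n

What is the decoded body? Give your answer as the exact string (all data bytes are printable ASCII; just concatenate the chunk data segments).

Chunk 1: stream[0..1]='7' size=0x7=7, data at stream[3..10]='xjaub7j' -> body[0..7], body so far='xjaub7j'
Chunk 2: stream[12..13]='1' size=0x1=1, data at stream[15..16]='v' -> body[7..8], body so far='xjaub7jv'
Chunk 3: stream[18..19]='0' size=0 (terminator). Final body='xjaub7jv' (8 bytes)

Answer: xjaub7jv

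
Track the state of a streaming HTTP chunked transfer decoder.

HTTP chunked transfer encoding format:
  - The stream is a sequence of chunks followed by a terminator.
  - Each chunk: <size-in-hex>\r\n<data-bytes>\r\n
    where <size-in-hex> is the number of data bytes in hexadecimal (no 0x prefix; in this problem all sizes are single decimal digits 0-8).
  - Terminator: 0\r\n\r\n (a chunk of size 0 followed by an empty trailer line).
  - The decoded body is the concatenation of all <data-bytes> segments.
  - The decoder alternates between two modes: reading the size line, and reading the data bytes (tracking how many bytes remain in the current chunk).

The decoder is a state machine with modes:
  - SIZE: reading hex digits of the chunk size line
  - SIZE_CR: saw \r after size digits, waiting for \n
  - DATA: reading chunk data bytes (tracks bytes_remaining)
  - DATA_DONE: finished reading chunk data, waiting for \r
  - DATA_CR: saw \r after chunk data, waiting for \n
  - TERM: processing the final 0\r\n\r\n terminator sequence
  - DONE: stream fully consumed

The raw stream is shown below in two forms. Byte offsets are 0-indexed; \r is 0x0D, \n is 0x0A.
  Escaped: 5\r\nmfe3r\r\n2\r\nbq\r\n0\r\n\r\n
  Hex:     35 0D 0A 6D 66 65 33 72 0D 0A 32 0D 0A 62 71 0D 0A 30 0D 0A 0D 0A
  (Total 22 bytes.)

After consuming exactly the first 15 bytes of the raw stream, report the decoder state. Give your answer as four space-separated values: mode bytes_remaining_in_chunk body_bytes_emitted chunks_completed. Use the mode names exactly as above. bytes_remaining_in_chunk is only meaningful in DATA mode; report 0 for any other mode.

Answer: DATA_DONE 0 7 1

Derivation:
Byte 0 = '5': mode=SIZE remaining=0 emitted=0 chunks_done=0
Byte 1 = 0x0D: mode=SIZE_CR remaining=0 emitted=0 chunks_done=0
Byte 2 = 0x0A: mode=DATA remaining=5 emitted=0 chunks_done=0
Byte 3 = 'm': mode=DATA remaining=4 emitted=1 chunks_done=0
Byte 4 = 'f': mode=DATA remaining=3 emitted=2 chunks_done=0
Byte 5 = 'e': mode=DATA remaining=2 emitted=3 chunks_done=0
Byte 6 = '3': mode=DATA remaining=1 emitted=4 chunks_done=0
Byte 7 = 'r': mode=DATA_DONE remaining=0 emitted=5 chunks_done=0
Byte 8 = 0x0D: mode=DATA_CR remaining=0 emitted=5 chunks_done=0
Byte 9 = 0x0A: mode=SIZE remaining=0 emitted=5 chunks_done=1
Byte 10 = '2': mode=SIZE remaining=0 emitted=5 chunks_done=1
Byte 11 = 0x0D: mode=SIZE_CR remaining=0 emitted=5 chunks_done=1
Byte 12 = 0x0A: mode=DATA remaining=2 emitted=5 chunks_done=1
Byte 13 = 'b': mode=DATA remaining=1 emitted=6 chunks_done=1
Byte 14 = 'q': mode=DATA_DONE remaining=0 emitted=7 chunks_done=1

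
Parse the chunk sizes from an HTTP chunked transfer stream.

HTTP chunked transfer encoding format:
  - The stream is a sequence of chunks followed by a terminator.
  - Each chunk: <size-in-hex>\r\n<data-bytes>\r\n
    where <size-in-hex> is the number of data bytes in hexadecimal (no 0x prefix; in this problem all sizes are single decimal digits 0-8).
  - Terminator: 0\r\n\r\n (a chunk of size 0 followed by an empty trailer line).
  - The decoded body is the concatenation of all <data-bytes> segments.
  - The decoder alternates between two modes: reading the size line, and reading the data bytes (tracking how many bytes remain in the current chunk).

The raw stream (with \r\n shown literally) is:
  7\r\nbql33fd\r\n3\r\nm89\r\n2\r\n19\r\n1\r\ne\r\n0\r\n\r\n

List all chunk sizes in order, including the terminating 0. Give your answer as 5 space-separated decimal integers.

Chunk 1: stream[0..1]='7' size=0x7=7, data at stream[3..10]='bql33fd' -> body[0..7], body so far='bql33fd'
Chunk 2: stream[12..13]='3' size=0x3=3, data at stream[15..18]='m89' -> body[7..10], body so far='bql33fdm89'
Chunk 3: stream[20..21]='2' size=0x2=2, data at stream[23..25]='19' -> body[10..12], body so far='bql33fdm8919'
Chunk 4: stream[27..28]='1' size=0x1=1, data at stream[30..31]='e' -> body[12..13], body so far='bql33fdm8919e'
Chunk 5: stream[33..34]='0' size=0 (terminator). Final body='bql33fdm8919e' (13 bytes)

Answer: 7 3 2 1 0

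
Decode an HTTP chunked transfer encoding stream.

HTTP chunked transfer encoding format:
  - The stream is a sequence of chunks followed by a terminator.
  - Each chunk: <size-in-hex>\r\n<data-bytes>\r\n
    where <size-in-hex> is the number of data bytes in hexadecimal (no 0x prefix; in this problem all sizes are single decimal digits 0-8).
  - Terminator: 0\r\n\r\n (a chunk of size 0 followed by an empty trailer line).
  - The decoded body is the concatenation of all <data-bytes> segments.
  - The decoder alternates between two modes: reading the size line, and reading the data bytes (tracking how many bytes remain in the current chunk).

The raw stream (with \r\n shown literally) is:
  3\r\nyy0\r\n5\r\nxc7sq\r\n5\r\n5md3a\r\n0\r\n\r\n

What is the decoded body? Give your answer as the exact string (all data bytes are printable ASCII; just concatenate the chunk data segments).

Answer: yy0xc7sq5md3a

Derivation:
Chunk 1: stream[0..1]='3' size=0x3=3, data at stream[3..6]='yy0' -> body[0..3], body so far='yy0'
Chunk 2: stream[8..9]='5' size=0x5=5, data at stream[11..16]='xc7sq' -> body[3..8], body so far='yy0xc7sq'
Chunk 3: stream[18..19]='5' size=0x5=5, data at stream[21..26]='5md3a' -> body[8..13], body so far='yy0xc7sq5md3a'
Chunk 4: stream[28..29]='0' size=0 (terminator). Final body='yy0xc7sq5md3a' (13 bytes)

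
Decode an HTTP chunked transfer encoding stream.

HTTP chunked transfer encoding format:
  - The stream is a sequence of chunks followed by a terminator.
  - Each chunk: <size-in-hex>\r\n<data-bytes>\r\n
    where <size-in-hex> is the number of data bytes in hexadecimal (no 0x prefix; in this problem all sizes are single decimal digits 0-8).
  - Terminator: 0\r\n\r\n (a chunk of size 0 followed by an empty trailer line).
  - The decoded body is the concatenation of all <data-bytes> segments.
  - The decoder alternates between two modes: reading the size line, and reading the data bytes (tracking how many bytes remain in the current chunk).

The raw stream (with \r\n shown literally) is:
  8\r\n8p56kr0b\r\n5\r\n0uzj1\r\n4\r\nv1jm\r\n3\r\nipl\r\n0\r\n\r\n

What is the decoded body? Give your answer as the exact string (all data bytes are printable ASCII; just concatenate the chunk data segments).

Answer: 8p56kr0b0uzj1v1jmipl

Derivation:
Chunk 1: stream[0..1]='8' size=0x8=8, data at stream[3..11]='8p56kr0b' -> body[0..8], body so far='8p56kr0b'
Chunk 2: stream[13..14]='5' size=0x5=5, data at stream[16..21]='0uzj1' -> body[8..13], body so far='8p56kr0b0uzj1'
Chunk 3: stream[23..24]='4' size=0x4=4, data at stream[26..30]='v1jm' -> body[13..17], body so far='8p56kr0b0uzj1v1jm'
Chunk 4: stream[32..33]='3' size=0x3=3, data at stream[35..38]='ipl' -> body[17..20], body so far='8p56kr0b0uzj1v1jmipl'
Chunk 5: stream[40..41]='0' size=0 (terminator). Final body='8p56kr0b0uzj1v1jmipl' (20 bytes)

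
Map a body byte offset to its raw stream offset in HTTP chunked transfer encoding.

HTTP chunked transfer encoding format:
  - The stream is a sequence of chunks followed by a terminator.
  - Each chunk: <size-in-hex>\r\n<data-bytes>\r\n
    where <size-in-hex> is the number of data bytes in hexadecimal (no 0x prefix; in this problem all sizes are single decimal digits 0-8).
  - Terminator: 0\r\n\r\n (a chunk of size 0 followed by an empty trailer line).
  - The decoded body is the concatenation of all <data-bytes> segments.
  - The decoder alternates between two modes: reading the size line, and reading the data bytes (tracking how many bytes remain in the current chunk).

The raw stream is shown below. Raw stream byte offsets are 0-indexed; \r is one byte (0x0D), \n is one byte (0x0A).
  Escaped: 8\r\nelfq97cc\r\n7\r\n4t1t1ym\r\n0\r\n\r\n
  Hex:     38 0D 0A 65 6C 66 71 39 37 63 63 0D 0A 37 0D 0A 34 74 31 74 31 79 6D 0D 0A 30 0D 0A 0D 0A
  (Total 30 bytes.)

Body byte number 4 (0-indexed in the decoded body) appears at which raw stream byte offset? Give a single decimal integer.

Chunk 1: stream[0..1]='8' size=0x8=8, data at stream[3..11]='elfq97cc' -> body[0..8], body so far='elfq97cc'
Chunk 2: stream[13..14]='7' size=0x7=7, data at stream[16..23]='4t1t1ym' -> body[8..15], body so far='elfq97cc4t1t1ym'
Chunk 3: stream[25..26]='0' size=0 (terminator). Final body='elfq97cc4t1t1ym' (15 bytes)
Body byte 4 at stream offset 7

Answer: 7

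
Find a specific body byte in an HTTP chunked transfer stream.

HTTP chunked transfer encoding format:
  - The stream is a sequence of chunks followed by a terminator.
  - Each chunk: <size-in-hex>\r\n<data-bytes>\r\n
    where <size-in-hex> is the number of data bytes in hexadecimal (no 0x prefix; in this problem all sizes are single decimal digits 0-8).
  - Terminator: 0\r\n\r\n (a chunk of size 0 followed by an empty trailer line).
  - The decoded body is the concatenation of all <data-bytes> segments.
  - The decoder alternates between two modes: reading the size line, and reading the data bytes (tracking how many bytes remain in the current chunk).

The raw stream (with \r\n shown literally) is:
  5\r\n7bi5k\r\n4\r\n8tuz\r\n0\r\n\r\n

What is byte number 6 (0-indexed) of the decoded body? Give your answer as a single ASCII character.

Chunk 1: stream[0..1]='5' size=0x5=5, data at stream[3..8]='7bi5k' -> body[0..5], body so far='7bi5k'
Chunk 2: stream[10..11]='4' size=0x4=4, data at stream[13..17]='8tuz' -> body[5..9], body so far='7bi5k8tuz'
Chunk 3: stream[19..20]='0' size=0 (terminator). Final body='7bi5k8tuz' (9 bytes)
Body byte 6 = 't'

Answer: t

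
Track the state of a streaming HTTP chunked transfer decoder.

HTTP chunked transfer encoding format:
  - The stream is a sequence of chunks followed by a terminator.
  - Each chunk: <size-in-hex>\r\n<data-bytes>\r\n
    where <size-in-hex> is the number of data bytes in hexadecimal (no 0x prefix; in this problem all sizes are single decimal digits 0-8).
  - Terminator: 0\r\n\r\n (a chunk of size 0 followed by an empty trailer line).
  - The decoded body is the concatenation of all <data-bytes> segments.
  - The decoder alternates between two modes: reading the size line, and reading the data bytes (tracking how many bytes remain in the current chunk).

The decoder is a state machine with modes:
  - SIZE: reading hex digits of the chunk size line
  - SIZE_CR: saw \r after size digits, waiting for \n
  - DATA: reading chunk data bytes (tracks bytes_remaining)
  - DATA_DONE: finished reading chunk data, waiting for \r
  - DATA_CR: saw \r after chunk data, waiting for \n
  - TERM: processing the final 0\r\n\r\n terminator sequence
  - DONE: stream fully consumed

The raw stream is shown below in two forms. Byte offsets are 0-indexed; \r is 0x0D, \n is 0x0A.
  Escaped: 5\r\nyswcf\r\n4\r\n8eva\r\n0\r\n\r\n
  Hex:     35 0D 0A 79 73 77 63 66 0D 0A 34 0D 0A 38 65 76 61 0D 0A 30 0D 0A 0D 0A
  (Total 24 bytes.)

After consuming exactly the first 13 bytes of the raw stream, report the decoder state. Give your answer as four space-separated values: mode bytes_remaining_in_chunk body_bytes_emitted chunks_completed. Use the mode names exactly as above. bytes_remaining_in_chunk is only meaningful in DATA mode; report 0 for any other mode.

Byte 0 = '5': mode=SIZE remaining=0 emitted=0 chunks_done=0
Byte 1 = 0x0D: mode=SIZE_CR remaining=0 emitted=0 chunks_done=0
Byte 2 = 0x0A: mode=DATA remaining=5 emitted=0 chunks_done=0
Byte 3 = 'y': mode=DATA remaining=4 emitted=1 chunks_done=0
Byte 4 = 's': mode=DATA remaining=3 emitted=2 chunks_done=0
Byte 5 = 'w': mode=DATA remaining=2 emitted=3 chunks_done=0
Byte 6 = 'c': mode=DATA remaining=1 emitted=4 chunks_done=0
Byte 7 = 'f': mode=DATA_DONE remaining=0 emitted=5 chunks_done=0
Byte 8 = 0x0D: mode=DATA_CR remaining=0 emitted=5 chunks_done=0
Byte 9 = 0x0A: mode=SIZE remaining=0 emitted=5 chunks_done=1
Byte 10 = '4': mode=SIZE remaining=0 emitted=5 chunks_done=1
Byte 11 = 0x0D: mode=SIZE_CR remaining=0 emitted=5 chunks_done=1
Byte 12 = 0x0A: mode=DATA remaining=4 emitted=5 chunks_done=1

Answer: DATA 4 5 1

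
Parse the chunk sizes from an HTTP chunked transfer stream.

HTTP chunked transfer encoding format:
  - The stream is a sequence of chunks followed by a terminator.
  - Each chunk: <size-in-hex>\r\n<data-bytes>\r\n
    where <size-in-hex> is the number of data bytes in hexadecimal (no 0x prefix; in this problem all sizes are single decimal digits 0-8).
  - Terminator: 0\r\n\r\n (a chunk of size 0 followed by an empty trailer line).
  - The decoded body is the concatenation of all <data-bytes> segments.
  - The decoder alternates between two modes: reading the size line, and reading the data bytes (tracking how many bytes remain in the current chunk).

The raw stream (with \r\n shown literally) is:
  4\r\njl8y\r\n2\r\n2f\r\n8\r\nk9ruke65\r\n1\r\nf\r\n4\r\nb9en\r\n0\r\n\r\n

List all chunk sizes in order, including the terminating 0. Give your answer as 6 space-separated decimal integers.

Answer: 4 2 8 1 4 0

Derivation:
Chunk 1: stream[0..1]='4' size=0x4=4, data at stream[3..7]='jl8y' -> body[0..4], body so far='jl8y'
Chunk 2: stream[9..10]='2' size=0x2=2, data at stream[12..14]='2f' -> body[4..6], body so far='jl8y2f'
Chunk 3: stream[16..17]='8' size=0x8=8, data at stream[19..27]='k9ruke65' -> body[6..14], body so far='jl8y2fk9ruke65'
Chunk 4: stream[29..30]='1' size=0x1=1, data at stream[32..33]='f' -> body[14..15], body so far='jl8y2fk9ruke65f'
Chunk 5: stream[35..36]='4' size=0x4=4, data at stream[38..42]='b9en' -> body[15..19], body so far='jl8y2fk9ruke65fb9en'
Chunk 6: stream[44..45]='0' size=0 (terminator). Final body='jl8y2fk9ruke65fb9en' (19 bytes)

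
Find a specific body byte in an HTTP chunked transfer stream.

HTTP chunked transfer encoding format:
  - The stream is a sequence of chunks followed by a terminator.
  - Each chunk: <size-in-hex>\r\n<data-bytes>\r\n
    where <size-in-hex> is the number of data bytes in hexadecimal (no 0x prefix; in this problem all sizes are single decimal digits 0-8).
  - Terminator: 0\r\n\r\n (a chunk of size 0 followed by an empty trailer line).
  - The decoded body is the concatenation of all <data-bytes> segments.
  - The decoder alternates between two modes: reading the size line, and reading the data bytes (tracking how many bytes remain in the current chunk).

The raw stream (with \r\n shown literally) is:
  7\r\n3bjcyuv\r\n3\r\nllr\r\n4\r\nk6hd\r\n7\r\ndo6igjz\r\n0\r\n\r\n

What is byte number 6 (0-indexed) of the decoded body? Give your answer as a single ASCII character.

Chunk 1: stream[0..1]='7' size=0x7=7, data at stream[3..10]='3bjcyuv' -> body[0..7], body so far='3bjcyuv'
Chunk 2: stream[12..13]='3' size=0x3=3, data at stream[15..18]='llr' -> body[7..10], body so far='3bjcyuvllr'
Chunk 3: stream[20..21]='4' size=0x4=4, data at stream[23..27]='k6hd' -> body[10..14], body so far='3bjcyuvllrk6hd'
Chunk 4: stream[29..30]='7' size=0x7=7, data at stream[32..39]='do6igjz' -> body[14..21], body so far='3bjcyuvllrk6hddo6igjz'
Chunk 5: stream[41..42]='0' size=0 (terminator). Final body='3bjcyuvllrk6hddo6igjz' (21 bytes)
Body byte 6 = 'v'

Answer: v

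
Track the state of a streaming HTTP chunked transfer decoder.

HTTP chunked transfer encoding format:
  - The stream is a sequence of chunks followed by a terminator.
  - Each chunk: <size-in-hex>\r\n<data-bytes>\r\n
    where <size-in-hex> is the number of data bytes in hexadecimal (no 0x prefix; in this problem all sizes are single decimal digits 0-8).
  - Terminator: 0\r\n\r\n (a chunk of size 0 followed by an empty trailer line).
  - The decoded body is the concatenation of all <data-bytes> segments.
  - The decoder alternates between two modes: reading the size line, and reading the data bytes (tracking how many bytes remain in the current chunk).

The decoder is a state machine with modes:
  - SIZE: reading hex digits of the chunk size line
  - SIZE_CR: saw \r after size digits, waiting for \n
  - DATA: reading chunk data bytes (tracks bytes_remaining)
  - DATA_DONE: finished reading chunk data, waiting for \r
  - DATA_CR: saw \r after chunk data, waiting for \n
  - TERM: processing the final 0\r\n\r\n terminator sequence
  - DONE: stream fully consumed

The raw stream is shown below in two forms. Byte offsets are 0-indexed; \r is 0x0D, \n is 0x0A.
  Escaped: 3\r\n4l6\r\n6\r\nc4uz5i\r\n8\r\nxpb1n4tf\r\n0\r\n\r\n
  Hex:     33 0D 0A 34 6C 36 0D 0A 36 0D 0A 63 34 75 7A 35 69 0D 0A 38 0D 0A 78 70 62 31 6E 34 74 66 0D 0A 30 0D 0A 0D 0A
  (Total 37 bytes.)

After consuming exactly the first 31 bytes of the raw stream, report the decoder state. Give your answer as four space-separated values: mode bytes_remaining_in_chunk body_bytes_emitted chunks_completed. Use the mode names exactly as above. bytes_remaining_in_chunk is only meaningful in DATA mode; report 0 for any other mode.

Byte 0 = '3': mode=SIZE remaining=0 emitted=0 chunks_done=0
Byte 1 = 0x0D: mode=SIZE_CR remaining=0 emitted=0 chunks_done=0
Byte 2 = 0x0A: mode=DATA remaining=3 emitted=0 chunks_done=0
Byte 3 = '4': mode=DATA remaining=2 emitted=1 chunks_done=0
Byte 4 = 'l': mode=DATA remaining=1 emitted=2 chunks_done=0
Byte 5 = '6': mode=DATA_DONE remaining=0 emitted=3 chunks_done=0
Byte 6 = 0x0D: mode=DATA_CR remaining=0 emitted=3 chunks_done=0
Byte 7 = 0x0A: mode=SIZE remaining=0 emitted=3 chunks_done=1
Byte 8 = '6': mode=SIZE remaining=0 emitted=3 chunks_done=1
Byte 9 = 0x0D: mode=SIZE_CR remaining=0 emitted=3 chunks_done=1
Byte 10 = 0x0A: mode=DATA remaining=6 emitted=3 chunks_done=1
Byte 11 = 'c': mode=DATA remaining=5 emitted=4 chunks_done=1
Byte 12 = '4': mode=DATA remaining=4 emitted=5 chunks_done=1
Byte 13 = 'u': mode=DATA remaining=3 emitted=6 chunks_done=1
Byte 14 = 'z': mode=DATA remaining=2 emitted=7 chunks_done=1
Byte 15 = '5': mode=DATA remaining=1 emitted=8 chunks_done=1
Byte 16 = 'i': mode=DATA_DONE remaining=0 emitted=9 chunks_done=1
Byte 17 = 0x0D: mode=DATA_CR remaining=0 emitted=9 chunks_done=1
Byte 18 = 0x0A: mode=SIZE remaining=0 emitted=9 chunks_done=2
Byte 19 = '8': mode=SIZE remaining=0 emitted=9 chunks_done=2
Byte 20 = 0x0D: mode=SIZE_CR remaining=0 emitted=9 chunks_done=2
Byte 21 = 0x0A: mode=DATA remaining=8 emitted=9 chunks_done=2
Byte 22 = 'x': mode=DATA remaining=7 emitted=10 chunks_done=2
Byte 23 = 'p': mode=DATA remaining=6 emitted=11 chunks_done=2
Byte 24 = 'b': mode=DATA remaining=5 emitted=12 chunks_done=2
Byte 25 = '1': mode=DATA remaining=4 emitted=13 chunks_done=2
Byte 26 = 'n': mode=DATA remaining=3 emitted=14 chunks_done=2
Byte 27 = '4': mode=DATA remaining=2 emitted=15 chunks_done=2
Byte 28 = 't': mode=DATA remaining=1 emitted=16 chunks_done=2
Byte 29 = 'f': mode=DATA_DONE remaining=0 emitted=17 chunks_done=2
Byte 30 = 0x0D: mode=DATA_CR remaining=0 emitted=17 chunks_done=2

Answer: DATA_CR 0 17 2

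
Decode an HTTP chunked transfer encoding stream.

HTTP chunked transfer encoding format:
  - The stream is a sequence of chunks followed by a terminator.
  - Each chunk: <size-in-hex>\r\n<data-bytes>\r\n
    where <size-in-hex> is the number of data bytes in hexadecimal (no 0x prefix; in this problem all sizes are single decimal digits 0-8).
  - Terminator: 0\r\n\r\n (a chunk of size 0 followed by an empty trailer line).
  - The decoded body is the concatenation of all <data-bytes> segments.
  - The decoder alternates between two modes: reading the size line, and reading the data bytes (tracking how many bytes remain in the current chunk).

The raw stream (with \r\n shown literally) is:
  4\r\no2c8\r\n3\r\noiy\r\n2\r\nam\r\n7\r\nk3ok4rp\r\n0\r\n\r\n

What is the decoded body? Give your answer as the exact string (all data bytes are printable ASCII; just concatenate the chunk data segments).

Chunk 1: stream[0..1]='4' size=0x4=4, data at stream[3..7]='o2c8' -> body[0..4], body so far='o2c8'
Chunk 2: stream[9..10]='3' size=0x3=3, data at stream[12..15]='oiy' -> body[4..7], body so far='o2c8oiy'
Chunk 3: stream[17..18]='2' size=0x2=2, data at stream[20..22]='am' -> body[7..9], body so far='o2c8oiyam'
Chunk 4: stream[24..25]='7' size=0x7=7, data at stream[27..34]='k3ok4rp' -> body[9..16], body so far='o2c8oiyamk3ok4rp'
Chunk 5: stream[36..37]='0' size=0 (terminator). Final body='o2c8oiyamk3ok4rp' (16 bytes)

Answer: o2c8oiyamk3ok4rp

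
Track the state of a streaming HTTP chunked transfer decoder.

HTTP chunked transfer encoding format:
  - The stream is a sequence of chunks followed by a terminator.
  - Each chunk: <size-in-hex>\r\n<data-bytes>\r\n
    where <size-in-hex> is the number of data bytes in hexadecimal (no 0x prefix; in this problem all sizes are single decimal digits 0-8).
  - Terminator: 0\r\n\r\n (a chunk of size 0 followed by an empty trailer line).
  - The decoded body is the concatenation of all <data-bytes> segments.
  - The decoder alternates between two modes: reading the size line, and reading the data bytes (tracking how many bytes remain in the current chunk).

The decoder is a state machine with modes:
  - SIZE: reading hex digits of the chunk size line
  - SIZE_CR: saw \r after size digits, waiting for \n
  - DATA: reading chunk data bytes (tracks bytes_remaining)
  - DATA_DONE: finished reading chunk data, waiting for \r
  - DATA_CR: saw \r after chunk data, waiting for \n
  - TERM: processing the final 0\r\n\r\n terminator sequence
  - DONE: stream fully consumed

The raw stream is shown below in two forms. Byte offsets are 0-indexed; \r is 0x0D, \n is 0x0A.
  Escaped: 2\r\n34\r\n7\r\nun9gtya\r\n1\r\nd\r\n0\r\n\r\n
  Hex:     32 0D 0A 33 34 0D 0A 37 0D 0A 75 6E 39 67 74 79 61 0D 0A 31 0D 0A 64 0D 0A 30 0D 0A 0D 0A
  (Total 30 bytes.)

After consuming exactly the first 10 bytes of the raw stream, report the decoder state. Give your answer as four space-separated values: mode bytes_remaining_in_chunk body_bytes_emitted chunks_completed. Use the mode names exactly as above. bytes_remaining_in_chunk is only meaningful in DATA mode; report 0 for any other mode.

Byte 0 = '2': mode=SIZE remaining=0 emitted=0 chunks_done=0
Byte 1 = 0x0D: mode=SIZE_CR remaining=0 emitted=0 chunks_done=0
Byte 2 = 0x0A: mode=DATA remaining=2 emitted=0 chunks_done=0
Byte 3 = '3': mode=DATA remaining=1 emitted=1 chunks_done=0
Byte 4 = '4': mode=DATA_DONE remaining=0 emitted=2 chunks_done=0
Byte 5 = 0x0D: mode=DATA_CR remaining=0 emitted=2 chunks_done=0
Byte 6 = 0x0A: mode=SIZE remaining=0 emitted=2 chunks_done=1
Byte 7 = '7': mode=SIZE remaining=0 emitted=2 chunks_done=1
Byte 8 = 0x0D: mode=SIZE_CR remaining=0 emitted=2 chunks_done=1
Byte 9 = 0x0A: mode=DATA remaining=7 emitted=2 chunks_done=1

Answer: DATA 7 2 1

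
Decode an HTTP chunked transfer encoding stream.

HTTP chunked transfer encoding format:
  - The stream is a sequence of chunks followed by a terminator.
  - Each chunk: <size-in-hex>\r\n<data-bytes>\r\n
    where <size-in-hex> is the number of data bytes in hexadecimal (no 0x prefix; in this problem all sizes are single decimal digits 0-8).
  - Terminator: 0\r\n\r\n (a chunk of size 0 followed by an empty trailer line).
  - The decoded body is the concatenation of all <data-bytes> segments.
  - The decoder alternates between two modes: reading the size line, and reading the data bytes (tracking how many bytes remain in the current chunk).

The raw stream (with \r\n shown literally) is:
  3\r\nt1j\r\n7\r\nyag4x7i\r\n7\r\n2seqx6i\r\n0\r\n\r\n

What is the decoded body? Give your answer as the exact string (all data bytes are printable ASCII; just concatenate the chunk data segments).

Answer: t1jyag4x7i2seqx6i

Derivation:
Chunk 1: stream[0..1]='3' size=0x3=3, data at stream[3..6]='t1j' -> body[0..3], body so far='t1j'
Chunk 2: stream[8..9]='7' size=0x7=7, data at stream[11..18]='yag4x7i' -> body[3..10], body so far='t1jyag4x7i'
Chunk 3: stream[20..21]='7' size=0x7=7, data at stream[23..30]='2seqx6i' -> body[10..17], body so far='t1jyag4x7i2seqx6i'
Chunk 4: stream[32..33]='0' size=0 (terminator). Final body='t1jyag4x7i2seqx6i' (17 bytes)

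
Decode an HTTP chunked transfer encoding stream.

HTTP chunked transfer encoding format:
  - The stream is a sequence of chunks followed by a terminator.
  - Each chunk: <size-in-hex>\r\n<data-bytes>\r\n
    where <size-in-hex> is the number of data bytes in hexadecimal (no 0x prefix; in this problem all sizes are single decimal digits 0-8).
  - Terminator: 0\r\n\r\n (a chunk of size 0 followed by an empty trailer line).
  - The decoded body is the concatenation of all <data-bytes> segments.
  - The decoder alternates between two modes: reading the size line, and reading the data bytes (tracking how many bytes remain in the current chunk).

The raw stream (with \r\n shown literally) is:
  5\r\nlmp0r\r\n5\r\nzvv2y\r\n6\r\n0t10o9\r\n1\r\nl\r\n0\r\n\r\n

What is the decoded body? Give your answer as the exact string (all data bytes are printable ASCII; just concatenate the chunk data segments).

Chunk 1: stream[0..1]='5' size=0x5=5, data at stream[3..8]='lmp0r' -> body[0..5], body so far='lmp0r'
Chunk 2: stream[10..11]='5' size=0x5=5, data at stream[13..18]='zvv2y' -> body[5..10], body so far='lmp0rzvv2y'
Chunk 3: stream[20..21]='6' size=0x6=6, data at stream[23..29]='0t10o9' -> body[10..16], body so far='lmp0rzvv2y0t10o9'
Chunk 4: stream[31..32]='1' size=0x1=1, data at stream[34..35]='l' -> body[16..17], body so far='lmp0rzvv2y0t10o9l'
Chunk 5: stream[37..38]='0' size=0 (terminator). Final body='lmp0rzvv2y0t10o9l' (17 bytes)

Answer: lmp0rzvv2y0t10o9l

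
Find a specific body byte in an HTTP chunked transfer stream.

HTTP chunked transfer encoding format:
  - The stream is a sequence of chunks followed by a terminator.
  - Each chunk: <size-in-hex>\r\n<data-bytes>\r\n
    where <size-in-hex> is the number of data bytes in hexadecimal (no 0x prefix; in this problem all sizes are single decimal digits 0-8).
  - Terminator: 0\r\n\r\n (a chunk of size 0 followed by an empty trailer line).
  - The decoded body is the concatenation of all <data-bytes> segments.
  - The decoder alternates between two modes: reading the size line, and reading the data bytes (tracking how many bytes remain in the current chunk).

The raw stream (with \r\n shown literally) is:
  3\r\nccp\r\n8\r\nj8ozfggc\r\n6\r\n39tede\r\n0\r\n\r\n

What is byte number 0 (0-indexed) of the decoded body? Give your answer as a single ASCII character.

Answer: c

Derivation:
Chunk 1: stream[0..1]='3' size=0x3=3, data at stream[3..6]='ccp' -> body[0..3], body so far='ccp'
Chunk 2: stream[8..9]='8' size=0x8=8, data at stream[11..19]='j8ozfggc' -> body[3..11], body so far='ccpj8ozfggc'
Chunk 3: stream[21..22]='6' size=0x6=6, data at stream[24..30]='39tede' -> body[11..17], body so far='ccpj8ozfggc39tede'
Chunk 4: stream[32..33]='0' size=0 (terminator). Final body='ccpj8ozfggc39tede' (17 bytes)
Body byte 0 = 'c'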